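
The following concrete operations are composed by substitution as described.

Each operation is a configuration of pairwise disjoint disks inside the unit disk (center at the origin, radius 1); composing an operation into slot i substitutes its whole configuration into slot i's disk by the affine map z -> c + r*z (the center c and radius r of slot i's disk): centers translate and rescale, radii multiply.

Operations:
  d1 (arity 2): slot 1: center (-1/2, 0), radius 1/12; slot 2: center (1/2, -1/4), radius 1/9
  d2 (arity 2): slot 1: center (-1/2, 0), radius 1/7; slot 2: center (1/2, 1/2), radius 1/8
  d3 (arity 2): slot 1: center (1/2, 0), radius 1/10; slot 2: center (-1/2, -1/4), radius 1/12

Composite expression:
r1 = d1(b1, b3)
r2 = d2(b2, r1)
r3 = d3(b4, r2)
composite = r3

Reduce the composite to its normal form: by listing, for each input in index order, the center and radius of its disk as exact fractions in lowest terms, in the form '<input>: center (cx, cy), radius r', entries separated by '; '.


Each b-disk chains the slot maps above it in d3; radii multiply.
input b4: composing its 1 substitution step yields center (1/2, 0), radius 1/10
input b2: composing its 2 substitution steps yields center (-13/24, -1/4), radius 1/84
input b1: composing its 3 substitution steps yields center (-89/192, -5/24), radius 1/1152
input b3: composing its 3 substitution steps yields center (-29/64, -27/128), radius 1/864

b1: center (-89/192, -5/24), radius 1/1152; b2: center (-13/24, -1/4), radius 1/84; b3: center (-29/64, -27/128), radius 1/864; b4: center (1/2, 0), radius 1/10


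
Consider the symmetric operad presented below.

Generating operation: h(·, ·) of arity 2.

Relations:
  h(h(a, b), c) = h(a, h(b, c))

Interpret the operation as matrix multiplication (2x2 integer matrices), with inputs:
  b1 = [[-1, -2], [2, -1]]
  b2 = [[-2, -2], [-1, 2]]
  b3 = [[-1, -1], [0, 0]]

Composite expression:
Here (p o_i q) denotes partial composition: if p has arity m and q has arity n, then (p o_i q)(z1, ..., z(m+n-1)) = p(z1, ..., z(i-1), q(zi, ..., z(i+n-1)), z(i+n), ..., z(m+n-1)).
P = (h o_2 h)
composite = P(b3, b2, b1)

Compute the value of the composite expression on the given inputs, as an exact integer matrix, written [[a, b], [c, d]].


h(b2, b1) = [[-2, 6], [5, 0]]
h(b3, h(b2, b1)) = [[-3, -6], [0, 0]]

[[-3, -6], [0, 0]]


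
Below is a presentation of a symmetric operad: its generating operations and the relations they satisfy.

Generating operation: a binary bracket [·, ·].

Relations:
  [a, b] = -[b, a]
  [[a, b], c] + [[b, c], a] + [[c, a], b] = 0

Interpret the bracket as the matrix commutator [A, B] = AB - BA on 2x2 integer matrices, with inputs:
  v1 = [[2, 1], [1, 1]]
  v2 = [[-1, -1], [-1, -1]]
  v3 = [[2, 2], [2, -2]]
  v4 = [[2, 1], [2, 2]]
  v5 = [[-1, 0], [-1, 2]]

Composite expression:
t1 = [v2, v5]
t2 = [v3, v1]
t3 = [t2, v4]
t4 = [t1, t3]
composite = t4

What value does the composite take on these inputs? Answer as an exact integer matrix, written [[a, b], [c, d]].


[[0, 36], [36, 0]]

[v2, v5] = [[1, -3], [3, -1]]
[v3, v1] = [[0, 2], [-2, 0]]
[[v3, v1], v4] = [[6, 0], [0, -6]]
[[v2, v5], [[v3, v1], v4]] = [[0, 36], [36, 0]]


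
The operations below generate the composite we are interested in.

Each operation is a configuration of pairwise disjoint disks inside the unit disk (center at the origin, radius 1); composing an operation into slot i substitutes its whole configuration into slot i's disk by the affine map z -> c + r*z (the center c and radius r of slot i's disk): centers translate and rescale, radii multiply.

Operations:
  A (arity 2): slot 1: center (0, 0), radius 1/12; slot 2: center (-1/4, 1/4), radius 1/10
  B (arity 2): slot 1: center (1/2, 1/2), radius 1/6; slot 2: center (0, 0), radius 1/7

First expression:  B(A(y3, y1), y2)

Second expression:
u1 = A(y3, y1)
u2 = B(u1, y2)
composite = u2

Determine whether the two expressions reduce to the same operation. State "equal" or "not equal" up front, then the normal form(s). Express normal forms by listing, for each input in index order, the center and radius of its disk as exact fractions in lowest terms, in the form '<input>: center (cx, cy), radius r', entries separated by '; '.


equal — both sides give y1: center (11/24, 13/24), radius 1/60; y2: center (0, 0), radius 1/7; y3: center (1/2, 1/2), radius 1/72

Normal form of the first expression: y1: center (11/24, 13/24), radius 1/60; y2: center (0, 0), radius 1/7; y3: center (1/2, 1/2), radius 1/72
Normal form of the second expression: y1: center (11/24, 13/24), radius 1/60; y2: center (0, 0), radius 1/7; y3: center (1/2, 1/2), radius 1/72
The normal forms match — equal.


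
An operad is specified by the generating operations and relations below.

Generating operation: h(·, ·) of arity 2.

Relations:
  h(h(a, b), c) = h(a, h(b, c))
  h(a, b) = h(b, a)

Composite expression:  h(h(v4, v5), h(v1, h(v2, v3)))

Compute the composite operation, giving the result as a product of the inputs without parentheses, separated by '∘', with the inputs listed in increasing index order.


Key point: h commutes, so take the v-inputs in any fixed order.
h(v4, v5) collapses to v4 ∘ v5
h(v2, v3) collapses to v2 ∘ v3
h(v1, h(v2, v3)) collapses to v1 ∘ v2 ∘ v3
h(h(v4, v5), h(v1, h(v2, v3))) collapses to v4 ∘ v5 ∘ v1 ∘ v2 ∘ v3
commutativity sorts the factors: v1 ∘ v2 ∘ v3 ∘ v4 ∘ v5

v1 ∘ v2 ∘ v3 ∘ v4 ∘ v5


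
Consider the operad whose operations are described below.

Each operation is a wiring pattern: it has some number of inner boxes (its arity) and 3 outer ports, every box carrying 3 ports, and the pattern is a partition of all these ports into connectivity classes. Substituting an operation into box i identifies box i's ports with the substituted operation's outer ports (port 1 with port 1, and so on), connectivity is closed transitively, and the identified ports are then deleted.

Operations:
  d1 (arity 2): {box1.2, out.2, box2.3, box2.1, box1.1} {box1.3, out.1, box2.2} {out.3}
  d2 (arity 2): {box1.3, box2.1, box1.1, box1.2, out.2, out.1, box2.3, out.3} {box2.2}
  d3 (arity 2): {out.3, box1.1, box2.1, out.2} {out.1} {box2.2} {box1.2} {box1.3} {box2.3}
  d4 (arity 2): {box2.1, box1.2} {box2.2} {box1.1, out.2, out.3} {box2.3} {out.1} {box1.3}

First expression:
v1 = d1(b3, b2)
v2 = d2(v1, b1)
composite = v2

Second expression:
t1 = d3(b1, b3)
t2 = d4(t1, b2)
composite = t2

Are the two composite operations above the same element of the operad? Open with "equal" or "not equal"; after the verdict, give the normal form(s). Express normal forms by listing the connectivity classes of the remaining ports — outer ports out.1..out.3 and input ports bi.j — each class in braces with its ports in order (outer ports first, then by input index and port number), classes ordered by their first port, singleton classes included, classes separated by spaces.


The first expression reduces to {out.1, out.2, out.3, b1.1, b1.3, b2.1, b2.2, b2.3, b3.1, b3.2, b3.3} {b1.2}
The second expression reduces to {out.1} {out.2, out.3} {b1.1, b2.1, b3.1} {b1.2} {b1.3} {b2.2} {b2.3} {b3.2} {b3.3}
They disagree, so not equal.

not equal; first: {out.1, out.2, out.3, b1.1, b1.3, b2.1, b2.2, b2.3, b3.1, b3.2, b3.3} {b1.2}; second: {out.1} {out.2, out.3} {b1.1, b2.1, b3.1} {b1.2} {b1.3} {b2.2} {b2.3} {b3.2} {b3.3}


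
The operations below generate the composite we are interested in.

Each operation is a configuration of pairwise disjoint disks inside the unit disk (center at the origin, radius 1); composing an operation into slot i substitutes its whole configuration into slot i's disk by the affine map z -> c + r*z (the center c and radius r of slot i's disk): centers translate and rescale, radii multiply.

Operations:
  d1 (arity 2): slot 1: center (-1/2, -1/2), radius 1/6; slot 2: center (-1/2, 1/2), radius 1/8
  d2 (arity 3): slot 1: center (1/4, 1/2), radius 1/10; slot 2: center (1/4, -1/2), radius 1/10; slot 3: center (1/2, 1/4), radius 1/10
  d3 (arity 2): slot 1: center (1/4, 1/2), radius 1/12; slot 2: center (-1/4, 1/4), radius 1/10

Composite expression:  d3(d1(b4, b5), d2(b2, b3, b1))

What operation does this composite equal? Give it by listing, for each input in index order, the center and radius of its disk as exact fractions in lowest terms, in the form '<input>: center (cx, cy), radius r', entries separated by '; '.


b1: center (-1/5, 11/40), radius 1/100; b2: center (-9/40, 3/10), radius 1/100; b3: center (-9/40, 1/5), radius 1/100; b4: center (5/24, 11/24), radius 1/72; b5: center (5/24, 13/24), radius 1/96

Affine substitution under d3: radii multiply and b-centers shift.
tracing b4 down its 2-map path: center (5/24, 11/24), radius 1/72
tracing b5 down its 2-map path: center (5/24, 13/24), radius 1/96
tracing b2 down its 2-map path: center (-9/40, 3/10), radius 1/100
tracing b3 down its 2-map path: center (-9/40, 1/5), radius 1/100
tracing b1 down its 2-map path: center (-1/5, 11/40), radius 1/100


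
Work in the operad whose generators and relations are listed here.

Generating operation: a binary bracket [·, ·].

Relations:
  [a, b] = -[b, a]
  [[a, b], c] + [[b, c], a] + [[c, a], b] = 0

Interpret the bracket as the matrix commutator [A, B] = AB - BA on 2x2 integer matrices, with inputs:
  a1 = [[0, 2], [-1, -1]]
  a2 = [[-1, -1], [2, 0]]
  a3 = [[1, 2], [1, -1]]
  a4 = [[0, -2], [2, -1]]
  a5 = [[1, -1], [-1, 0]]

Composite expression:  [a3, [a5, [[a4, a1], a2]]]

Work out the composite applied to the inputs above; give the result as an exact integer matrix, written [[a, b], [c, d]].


[[-84, 48], [60, 84]]

[a4, a1] = [[-2, 4], [3, 2]]
[[a4, a1], a2] = [[11, 8], [5, -11]]
[a5, [[a4, a1], a2]] = [[3, 30], [-27, -3]]
[a3, [a5, [[a4, a1], a2]]] = [[-84, 48], [60, 84]]


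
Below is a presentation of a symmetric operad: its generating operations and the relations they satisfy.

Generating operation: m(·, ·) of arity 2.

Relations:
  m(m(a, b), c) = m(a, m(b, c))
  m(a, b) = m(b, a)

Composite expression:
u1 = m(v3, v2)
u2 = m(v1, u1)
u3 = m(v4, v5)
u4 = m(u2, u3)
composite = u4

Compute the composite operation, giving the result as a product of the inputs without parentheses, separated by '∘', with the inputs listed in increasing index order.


v1 ∘ v2 ∘ v3 ∘ v4 ∘ v5

Any arrangement under m is one operation, so sort the v-inputs.
m(v3, v2) unparenthesizes to v3 ∘ v2
m(v1, m(v3, v2)) unparenthesizes to v1 ∘ v3 ∘ v2
m(v4, v5) unparenthesizes to v4 ∘ v5
m(m(v1, m(v3, v2)), m(v4, v5)) unparenthesizes to v1 ∘ v3 ∘ v2 ∘ v4 ∘ v5
the factors in increasing index order: v1 ∘ v2 ∘ v3 ∘ v4 ∘ v5


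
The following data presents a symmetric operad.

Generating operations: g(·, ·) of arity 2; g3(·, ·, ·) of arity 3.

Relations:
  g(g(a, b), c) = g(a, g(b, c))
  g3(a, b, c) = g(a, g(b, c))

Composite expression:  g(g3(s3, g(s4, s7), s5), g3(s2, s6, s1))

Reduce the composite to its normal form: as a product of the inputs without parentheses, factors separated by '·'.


s3 · s4 · s7 · s5 · s2 · s6 · s1

Associativity of g dissolves the nesting; only the s-input order survives.
g(s4, s7) collapses to s4 · s7
g3(s3, g(s4, s7), s5) collapses to s3 · s4 · s7 · s5
g3(s2, s6, s1) collapses to s2 · s6 · s1
g(g3(s3, g(s4, s7), s5), g3(s2, s6, s1)) collapses to s3 · s4 · s7 · s5 · s2 · s6 · s1


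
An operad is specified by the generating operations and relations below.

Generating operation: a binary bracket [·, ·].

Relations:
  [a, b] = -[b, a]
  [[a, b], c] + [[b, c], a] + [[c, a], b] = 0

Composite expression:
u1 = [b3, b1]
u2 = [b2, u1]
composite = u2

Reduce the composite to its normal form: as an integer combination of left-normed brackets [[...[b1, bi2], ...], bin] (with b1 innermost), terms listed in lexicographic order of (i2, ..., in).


[[b1, b3], b2]

Left-normed coefficients sit on the b1-initial expansion words.
Composite bracket: [b2, [b3, b1]]
Full expansion: 4 signed words from ab - ba (2^2 = 4).
Collect the words opening with b1:
  the word b1b3b2 carries sign +1 and contributes +[[b1, b3], b2]


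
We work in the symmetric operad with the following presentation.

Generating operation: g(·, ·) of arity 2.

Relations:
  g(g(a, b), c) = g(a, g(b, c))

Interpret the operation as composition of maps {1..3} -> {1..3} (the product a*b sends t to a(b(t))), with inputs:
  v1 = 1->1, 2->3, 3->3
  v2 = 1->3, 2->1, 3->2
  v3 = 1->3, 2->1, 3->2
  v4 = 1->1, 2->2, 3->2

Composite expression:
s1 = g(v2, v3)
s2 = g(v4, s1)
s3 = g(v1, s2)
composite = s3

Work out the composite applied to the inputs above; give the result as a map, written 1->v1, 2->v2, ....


1->3, 2->3, 3->1

g(v2, v3) = 1->2, 2->3, 3->1
g(v4, g(v2, v3)) = 1->2, 2->2, 3->1
g(v1, g(v4, g(v2, v3))) = 1->3, 2->3, 3->1


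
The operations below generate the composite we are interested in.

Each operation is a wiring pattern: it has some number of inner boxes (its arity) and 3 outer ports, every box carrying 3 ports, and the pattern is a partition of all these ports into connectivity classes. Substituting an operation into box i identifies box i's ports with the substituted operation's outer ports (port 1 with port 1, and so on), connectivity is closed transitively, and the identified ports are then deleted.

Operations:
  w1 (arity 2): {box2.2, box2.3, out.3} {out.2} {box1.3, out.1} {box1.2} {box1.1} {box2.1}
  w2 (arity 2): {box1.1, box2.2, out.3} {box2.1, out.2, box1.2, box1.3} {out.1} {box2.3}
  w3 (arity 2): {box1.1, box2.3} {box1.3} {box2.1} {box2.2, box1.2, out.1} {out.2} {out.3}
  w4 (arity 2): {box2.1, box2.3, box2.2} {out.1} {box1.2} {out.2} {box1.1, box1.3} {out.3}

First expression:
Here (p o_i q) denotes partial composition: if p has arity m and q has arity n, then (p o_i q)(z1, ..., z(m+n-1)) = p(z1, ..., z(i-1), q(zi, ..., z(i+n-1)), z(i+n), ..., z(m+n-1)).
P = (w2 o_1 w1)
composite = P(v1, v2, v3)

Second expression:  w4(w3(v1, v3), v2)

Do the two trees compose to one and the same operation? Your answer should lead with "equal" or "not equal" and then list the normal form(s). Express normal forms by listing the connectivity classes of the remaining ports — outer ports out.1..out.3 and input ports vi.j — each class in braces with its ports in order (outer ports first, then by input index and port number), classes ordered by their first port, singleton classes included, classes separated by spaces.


not equal; the first gives {out.1} {out.2, v2.2, v2.3, v3.1} {out.3, v1.3, v3.2} {v1.1} {v1.2} {v2.1} {v3.3} and the second {out.1} {out.2} {out.3} {v1.1, v3.3} {v1.2, v3.2} {v1.3} {v2.1, v2.2, v2.3} {v3.1}

Reducing the first expression gives {out.1} {out.2, v2.2, v2.3, v3.1} {out.3, v1.3, v3.2} {v1.1} {v1.2} {v2.1} {v3.3}
Reducing the second expression gives {out.1} {out.2} {out.3} {v1.1, v3.3} {v1.2, v3.2} {v1.3} {v2.1, v2.2, v2.3} {v3.1}
They disagree, so not equal.


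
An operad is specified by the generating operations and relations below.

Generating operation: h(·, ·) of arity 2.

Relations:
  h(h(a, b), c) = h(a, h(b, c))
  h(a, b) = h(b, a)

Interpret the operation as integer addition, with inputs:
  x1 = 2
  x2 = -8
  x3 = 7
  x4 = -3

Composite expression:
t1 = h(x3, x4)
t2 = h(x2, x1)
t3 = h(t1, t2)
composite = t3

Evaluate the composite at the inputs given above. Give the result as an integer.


-2


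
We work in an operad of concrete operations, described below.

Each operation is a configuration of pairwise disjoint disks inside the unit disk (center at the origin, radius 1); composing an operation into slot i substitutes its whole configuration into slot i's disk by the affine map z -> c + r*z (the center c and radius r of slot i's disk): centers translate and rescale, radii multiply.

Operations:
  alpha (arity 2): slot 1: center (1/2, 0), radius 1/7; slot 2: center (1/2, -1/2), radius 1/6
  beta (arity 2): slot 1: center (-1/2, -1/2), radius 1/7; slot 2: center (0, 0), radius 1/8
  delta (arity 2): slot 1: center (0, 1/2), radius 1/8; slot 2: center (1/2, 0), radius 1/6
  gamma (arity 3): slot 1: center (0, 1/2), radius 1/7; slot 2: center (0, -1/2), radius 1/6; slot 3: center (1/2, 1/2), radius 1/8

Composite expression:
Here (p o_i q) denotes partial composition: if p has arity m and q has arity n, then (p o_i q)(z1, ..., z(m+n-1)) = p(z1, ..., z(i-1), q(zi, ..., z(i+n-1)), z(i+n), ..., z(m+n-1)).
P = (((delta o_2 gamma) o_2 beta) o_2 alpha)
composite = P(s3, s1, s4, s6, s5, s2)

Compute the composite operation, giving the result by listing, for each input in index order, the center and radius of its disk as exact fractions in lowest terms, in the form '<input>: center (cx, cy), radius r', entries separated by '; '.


s1: center (24/49, 1/14), radius 1/2058; s2: center (7/12, 1/12), radius 1/48; s3: center (0, 1/2), radius 1/8; s4: center (24/49, 41/588), radius 1/1764; s5: center (1/2, -1/12), radius 1/36; s6: center (1/2, 1/12), radius 1/336

Only the slot chain above each s matters under delta; compose those maps.
input s3: composing its 1 substitution step yields center (0, 1/2), radius 1/8
input s1: composing its 4 substitution steps yields center (24/49, 1/14), radius 1/2058
input s4: composing its 4 substitution steps yields center (24/49, 41/588), radius 1/1764
input s6: composing its 3 substitution steps yields center (1/2, 1/12), radius 1/336
input s5: composing its 2 substitution steps yields center (1/2, -1/12), radius 1/36
input s2: composing its 2 substitution steps yields center (7/12, 1/12), radius 1/48


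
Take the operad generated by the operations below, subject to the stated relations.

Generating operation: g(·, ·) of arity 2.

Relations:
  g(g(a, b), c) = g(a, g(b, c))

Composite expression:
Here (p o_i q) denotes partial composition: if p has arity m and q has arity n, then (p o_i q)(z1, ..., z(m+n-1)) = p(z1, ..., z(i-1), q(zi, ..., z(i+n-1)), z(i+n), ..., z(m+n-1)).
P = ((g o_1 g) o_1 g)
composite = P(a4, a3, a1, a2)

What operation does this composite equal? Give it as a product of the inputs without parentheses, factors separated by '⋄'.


a4 ⋄ a3 ⋄ a1 ⋄ a2


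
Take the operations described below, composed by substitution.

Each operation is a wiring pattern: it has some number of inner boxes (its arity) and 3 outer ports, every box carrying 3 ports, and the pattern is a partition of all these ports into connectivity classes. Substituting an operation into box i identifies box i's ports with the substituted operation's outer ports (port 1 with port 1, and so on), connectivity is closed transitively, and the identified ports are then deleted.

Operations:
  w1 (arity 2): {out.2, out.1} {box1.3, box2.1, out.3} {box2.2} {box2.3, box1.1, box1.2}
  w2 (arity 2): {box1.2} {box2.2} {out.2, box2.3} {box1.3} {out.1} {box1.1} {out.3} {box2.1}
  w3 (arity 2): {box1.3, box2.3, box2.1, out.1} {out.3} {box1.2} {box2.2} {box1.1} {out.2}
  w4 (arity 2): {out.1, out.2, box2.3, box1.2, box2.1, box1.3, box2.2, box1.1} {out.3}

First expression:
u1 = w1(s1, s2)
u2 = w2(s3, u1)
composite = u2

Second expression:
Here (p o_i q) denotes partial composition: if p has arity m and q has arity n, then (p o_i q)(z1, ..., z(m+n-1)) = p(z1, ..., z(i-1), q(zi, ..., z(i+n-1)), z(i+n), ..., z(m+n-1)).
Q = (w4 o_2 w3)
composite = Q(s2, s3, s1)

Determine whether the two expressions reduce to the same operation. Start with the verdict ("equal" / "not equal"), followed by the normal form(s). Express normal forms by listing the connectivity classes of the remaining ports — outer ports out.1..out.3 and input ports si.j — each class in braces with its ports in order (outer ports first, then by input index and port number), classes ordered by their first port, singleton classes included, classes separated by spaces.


not equal; first: {out.1} {out.2, s1.3, s2.1} {out.3} {s1.1, s1.2, s2.3} {s2.2} {s3.1} {s3.2} {s3.3}; second: {out.1, out.2, s1.1, s1.3, s2.1, s2.2, s2.3, s3.3} {out.3} {s1.2} {s3.1} {s3.2}

The first composite normalizes to {out.1} {out.2, s1.3, s2.1} {out.3} {s1.1, s1.2, s2.3} {s2.2} {s3.1} {s3.2} {s3.3}
The second composite normalizes to {out.1, out.2, s1.1, s1.3, s2.1, s2.2, s2.3, s3.3} {out.3} {s1.2} {s3.1} {s3.2}
Different reductions; not equal.


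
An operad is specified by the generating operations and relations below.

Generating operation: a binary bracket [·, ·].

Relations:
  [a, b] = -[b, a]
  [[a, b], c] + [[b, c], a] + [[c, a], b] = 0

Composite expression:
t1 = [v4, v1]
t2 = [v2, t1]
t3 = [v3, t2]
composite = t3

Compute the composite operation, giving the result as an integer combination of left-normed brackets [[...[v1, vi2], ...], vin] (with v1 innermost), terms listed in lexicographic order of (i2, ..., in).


-[[[v1, v4], v2], v3]

In the tensor algebra, words opening v1 carry the v1-anchored form.
Composite bracket: [v3, [v2, [v4, v1]]]
The bracket unfolds into 8 signed words via [a, b] = ab - ba (2^3 = 8).
Coefficients come from the v1-initial words:
  v1v4v2v3 appears with sign -1, giving the term -[[[v1, v4], v2], v3]


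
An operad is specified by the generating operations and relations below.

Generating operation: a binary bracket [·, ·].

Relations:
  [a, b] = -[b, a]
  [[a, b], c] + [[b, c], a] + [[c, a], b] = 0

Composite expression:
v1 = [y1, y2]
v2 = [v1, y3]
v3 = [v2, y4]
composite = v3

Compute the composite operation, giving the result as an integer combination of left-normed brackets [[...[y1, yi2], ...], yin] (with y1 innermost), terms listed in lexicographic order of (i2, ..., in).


[[[y1, y2], y3], y4]

A multilinear Lie element is pinned by y1-initial words (y1 innermost).
Composite bracket: [[[y1, y2], y3], y4]
Under [a, b] = ab - ba we get 8 signed associative words (2^3 = 8).
Collect the words opening with y1:
  sign of y1y2y3y4 is +1, so it contributes +[[[y1, y2], y3], y4]


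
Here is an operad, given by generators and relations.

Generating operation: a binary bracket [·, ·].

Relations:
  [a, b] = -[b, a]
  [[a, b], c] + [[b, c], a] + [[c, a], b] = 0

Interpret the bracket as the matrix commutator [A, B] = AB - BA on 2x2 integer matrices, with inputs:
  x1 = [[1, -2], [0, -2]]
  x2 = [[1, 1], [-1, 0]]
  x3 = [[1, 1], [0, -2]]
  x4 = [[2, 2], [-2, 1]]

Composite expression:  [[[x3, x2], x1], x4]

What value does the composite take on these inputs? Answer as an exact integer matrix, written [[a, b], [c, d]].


[[-14, 26], [33, 14]]

[x3, x2] = [[-1, 2], [3, 1]]
[[x3, x2], x1] = [[6, -2], [9, -6]]
[[[x3, x2], x1], x4] = [[-14, 26], [33, 14]]


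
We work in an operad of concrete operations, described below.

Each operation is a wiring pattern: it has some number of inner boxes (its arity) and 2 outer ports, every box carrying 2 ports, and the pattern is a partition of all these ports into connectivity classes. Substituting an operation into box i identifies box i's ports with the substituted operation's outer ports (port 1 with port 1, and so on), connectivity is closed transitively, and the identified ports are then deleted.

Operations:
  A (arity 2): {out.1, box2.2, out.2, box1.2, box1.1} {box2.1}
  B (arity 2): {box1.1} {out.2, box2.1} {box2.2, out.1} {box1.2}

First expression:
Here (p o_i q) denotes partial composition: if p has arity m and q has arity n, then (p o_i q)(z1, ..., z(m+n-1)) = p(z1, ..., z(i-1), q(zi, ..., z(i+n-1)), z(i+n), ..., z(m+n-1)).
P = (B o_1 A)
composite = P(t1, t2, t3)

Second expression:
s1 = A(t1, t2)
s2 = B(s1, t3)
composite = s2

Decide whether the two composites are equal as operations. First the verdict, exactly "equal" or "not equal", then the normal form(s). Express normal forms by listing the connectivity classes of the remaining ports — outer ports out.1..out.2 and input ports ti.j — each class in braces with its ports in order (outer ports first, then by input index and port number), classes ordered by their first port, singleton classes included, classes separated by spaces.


equal: each reduces to {out.1, t3.2} {out.2, t3.1} {t1.1, t1.2, t2.2} {t2.1}

The first expression reduces to {out.1, t3.2} {out.2, t3.1} {t1.1, t1.2, t2.2} {t2.1}
The second expression reduces to {out.1, t3.2} {out.2, t3.1} {t1.1, t1.2, t2.2} {t2.1}
Both agree, so they are equal.


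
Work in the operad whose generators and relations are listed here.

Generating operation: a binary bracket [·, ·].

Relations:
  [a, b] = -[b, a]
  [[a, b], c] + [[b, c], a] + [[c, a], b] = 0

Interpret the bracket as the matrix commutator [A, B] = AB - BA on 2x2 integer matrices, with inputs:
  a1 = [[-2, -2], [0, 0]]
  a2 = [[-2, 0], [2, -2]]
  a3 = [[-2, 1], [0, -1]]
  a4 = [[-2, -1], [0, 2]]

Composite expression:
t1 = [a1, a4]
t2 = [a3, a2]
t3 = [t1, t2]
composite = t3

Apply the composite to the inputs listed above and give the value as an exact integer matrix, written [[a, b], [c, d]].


[[-12, 24], [0, 12]]

[a1, a4] = [[0, -6], [0, 0]]
[a3, a2] = [[2, 0], [2, -2]]
[[a1, a4], [a3, a2]] = [[-12, 24], [0, 12]]


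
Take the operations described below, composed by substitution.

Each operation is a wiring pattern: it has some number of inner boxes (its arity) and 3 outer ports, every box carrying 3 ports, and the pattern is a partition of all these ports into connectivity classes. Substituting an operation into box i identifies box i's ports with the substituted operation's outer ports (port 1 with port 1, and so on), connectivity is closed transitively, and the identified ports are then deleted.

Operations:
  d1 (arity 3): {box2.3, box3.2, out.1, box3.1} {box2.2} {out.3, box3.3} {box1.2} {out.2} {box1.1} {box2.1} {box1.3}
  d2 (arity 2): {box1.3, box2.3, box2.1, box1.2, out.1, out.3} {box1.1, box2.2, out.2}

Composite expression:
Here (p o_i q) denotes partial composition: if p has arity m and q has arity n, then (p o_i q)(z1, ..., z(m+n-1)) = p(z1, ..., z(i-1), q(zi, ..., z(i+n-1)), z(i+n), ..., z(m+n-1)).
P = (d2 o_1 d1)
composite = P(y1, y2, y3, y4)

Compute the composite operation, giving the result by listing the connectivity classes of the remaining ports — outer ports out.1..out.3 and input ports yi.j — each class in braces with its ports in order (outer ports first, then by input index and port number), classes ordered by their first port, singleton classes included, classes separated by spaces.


After gluing at d2, chains via deleted ports link the y-ports.
d1 over (y1, y2, y3) gives {out.1, y2.3, y3.1, y3.2} {out.2} {out.3, y3.3} {y1.1} {y1.2} {y1.3} {y2.1} {y2.2}, out.j being that stage's outer ports
d2 over (y1, y2, y3, y4) gives {out.1, out.3, y3.3, y4.1, y4.3} {out.2, y2.3, y3.1, y3.2, y4.2} {y1.1} {y1.2} {y1.3} {y2.1} {y2.2}, out.j being that stage's outer ports

{out.1, out.3, y3.3, y4.1, y4.3} {out.2, y2.3, y3.1, y3.2, y4.2} {y1.1} {y1.2} {y1.3} {y2.1} {y2.2}


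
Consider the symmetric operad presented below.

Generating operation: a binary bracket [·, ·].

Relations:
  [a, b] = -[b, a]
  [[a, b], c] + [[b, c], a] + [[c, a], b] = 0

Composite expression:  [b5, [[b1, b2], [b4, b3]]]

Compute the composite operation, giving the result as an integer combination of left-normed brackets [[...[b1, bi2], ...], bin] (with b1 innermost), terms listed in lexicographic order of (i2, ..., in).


[[[[b1, b2], b3], b4], b5] - [[[[b1, b2], b4], b3], b5]

Skip Jacobi rewriting: expand, keep b1-initial words, read off terms.
Composite bracket: [b5, [[b1, b2], [b4, b3]]]
Full expansion: 16 signed words from ab - ba (2^4 = 16).
Keep just the words that open with b1:
  from b1b2b3b4b5, sign +1: term +[[[[b1, b2], b3], b4], b5]
  from b1b2b4b3b5, sign -1: term -[[[[b1, b2], b4], b3], b5]


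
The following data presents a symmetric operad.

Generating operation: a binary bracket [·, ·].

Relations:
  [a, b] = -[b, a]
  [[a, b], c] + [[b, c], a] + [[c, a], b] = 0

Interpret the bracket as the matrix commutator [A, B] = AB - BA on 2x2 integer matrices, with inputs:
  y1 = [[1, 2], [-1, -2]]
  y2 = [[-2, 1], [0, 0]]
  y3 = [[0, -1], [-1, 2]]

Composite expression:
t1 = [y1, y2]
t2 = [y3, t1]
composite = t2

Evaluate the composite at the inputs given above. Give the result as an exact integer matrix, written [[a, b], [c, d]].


[y1, y2] = [[1, 7], [2, -1]]
[y3, [y1, y2]] = [[5, -12], [2, -5]]

[[5, -12], [2, -5]]


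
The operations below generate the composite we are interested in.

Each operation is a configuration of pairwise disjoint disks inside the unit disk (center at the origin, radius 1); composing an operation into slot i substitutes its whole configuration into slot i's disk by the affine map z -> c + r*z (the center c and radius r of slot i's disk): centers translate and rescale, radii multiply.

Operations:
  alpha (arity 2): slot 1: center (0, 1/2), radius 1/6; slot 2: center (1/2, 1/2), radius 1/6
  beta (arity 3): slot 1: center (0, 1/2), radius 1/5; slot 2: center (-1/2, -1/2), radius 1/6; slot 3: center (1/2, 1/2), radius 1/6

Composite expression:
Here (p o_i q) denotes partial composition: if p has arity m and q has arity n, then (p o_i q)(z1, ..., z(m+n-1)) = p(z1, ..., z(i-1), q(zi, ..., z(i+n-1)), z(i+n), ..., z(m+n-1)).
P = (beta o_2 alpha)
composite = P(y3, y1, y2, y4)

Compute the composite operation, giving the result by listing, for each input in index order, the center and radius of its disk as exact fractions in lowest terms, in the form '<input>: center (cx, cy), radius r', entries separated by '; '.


y1: center (-1/2, -5/12), radius 1/36; y2: center (-5/12, -5/12), radius 1/36; y3: center (0, 1/2), radius 1/5; y4: center (1/2, 1/2), radius 1/6

Nesting under beta composes maps z -> c + r*z down each y-path.
y3 passes through 1 substitution, ending at center (0, 1/2), radius 1/5
y1 passes through 2 substitutions, ending at center (-1/2, -5/12), radius 1/36
y2 passes through 2 substitutions, ending at center (-5/12, -5/12), radius 1/36
y4 passes through 1 substitution, ending at center (1/2, 1/2), radius 1/6


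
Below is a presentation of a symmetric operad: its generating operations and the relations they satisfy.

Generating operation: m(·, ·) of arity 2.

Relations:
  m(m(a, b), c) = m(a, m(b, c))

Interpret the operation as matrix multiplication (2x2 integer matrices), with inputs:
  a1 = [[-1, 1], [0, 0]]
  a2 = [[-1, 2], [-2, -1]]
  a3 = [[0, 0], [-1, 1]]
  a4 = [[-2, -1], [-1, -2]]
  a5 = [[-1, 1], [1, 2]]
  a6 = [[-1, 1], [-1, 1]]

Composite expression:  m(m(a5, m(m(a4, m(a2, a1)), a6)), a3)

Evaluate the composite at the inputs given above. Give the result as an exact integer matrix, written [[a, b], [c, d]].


[[0, 0], [0, 0]]

m(a2, a1) = [[1, -1], [2, -2]]
m(a4, m(a2, a1)) = [[-4, 4], [-5, 5]]
m(m(a4, m(a2, a1)), a6) = [[0, 0], [0, 0]]
m(a5, m(m(a4, m(a2, a1)), a6)) = [[0, 0], [0, 0]]
m(m(a5, m(m(a4, m(a2, a1)), a6)), a3) = [[0, 0], [0, 0]]


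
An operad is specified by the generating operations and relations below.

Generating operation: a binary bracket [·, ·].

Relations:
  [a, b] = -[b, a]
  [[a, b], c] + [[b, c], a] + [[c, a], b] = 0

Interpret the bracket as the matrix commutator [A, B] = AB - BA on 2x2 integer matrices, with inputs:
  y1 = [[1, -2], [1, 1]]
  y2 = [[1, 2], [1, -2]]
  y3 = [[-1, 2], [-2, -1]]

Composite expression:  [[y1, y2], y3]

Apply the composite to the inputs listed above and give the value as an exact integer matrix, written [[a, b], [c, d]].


[y1, y2] = [[-4, 6], [3, 4]]
[[y1, y2], y3] = [[-18, -16], [-16, 18]]

[[-18, -16], [-16, 18]]


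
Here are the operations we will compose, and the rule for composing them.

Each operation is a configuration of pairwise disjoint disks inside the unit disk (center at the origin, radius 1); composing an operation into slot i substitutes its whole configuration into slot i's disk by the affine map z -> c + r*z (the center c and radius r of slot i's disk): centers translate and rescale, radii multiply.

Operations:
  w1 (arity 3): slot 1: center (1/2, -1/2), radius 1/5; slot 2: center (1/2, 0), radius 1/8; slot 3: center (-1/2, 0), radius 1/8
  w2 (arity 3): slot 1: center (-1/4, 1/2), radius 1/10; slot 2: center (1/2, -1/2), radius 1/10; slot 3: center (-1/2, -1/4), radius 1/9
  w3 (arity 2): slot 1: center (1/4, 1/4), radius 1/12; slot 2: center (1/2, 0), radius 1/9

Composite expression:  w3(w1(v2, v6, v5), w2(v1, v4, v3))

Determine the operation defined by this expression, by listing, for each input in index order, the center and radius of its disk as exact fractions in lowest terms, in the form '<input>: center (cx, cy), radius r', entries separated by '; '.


v1: center (17/36, 1/18), radius 1/90; v2: center (7/24, 5/24), radius 1/60; v3: center (4/9, -1/36), radius 1/81; v4: center (5/9, -1/18), radius 1/90; v5: center (5/24, 1/4), radius 1/96; v6: center (7/24, 1/4), radius 1/96

Only the slot chain above each v matters under w3; compose those maps.
v2 passes through 2 substitutions, ending at center (7/24, 5/24), radius 1/60
v6 passes through 2 substitutions, ending at center (7/24, 1/4), radius 1/96
v5 passes through 2 substitutions, ending at center (5/24, 1/4), radius 1/96
v1 passes through 2 substitutions, ending at center (17/36, 1/18), radius 1/90
v4 passes through 2 substitutions, ending at center (5/9, -1/18), radius 1/90
v3 passes through 2 substitutions, ending at center (4/9, -1/36), radius 1/81


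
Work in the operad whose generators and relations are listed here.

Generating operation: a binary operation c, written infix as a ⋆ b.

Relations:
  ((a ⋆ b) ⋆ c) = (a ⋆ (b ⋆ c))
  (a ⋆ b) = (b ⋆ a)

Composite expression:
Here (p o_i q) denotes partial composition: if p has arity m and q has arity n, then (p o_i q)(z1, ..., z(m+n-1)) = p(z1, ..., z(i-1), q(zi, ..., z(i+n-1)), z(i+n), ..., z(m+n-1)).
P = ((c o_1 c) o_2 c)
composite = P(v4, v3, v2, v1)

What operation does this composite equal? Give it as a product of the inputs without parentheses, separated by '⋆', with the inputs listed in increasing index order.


Both nesting and order wash out for c; what remains is which v's occur.
(v3 ⋆ v2) linearizes to v3 ⋆ v2
(v4 ⋆ (v3 ⋆ v2)) linearizes to v4 ⋆ v3 ⋆ v2
((v4 ⋆ (v3 ⋆ v2)) ⋆ v1) linearizes to v4 ⋆ v3 ⋆ v2 ⋆ v1
rearranged into index order: v1 ⋆ v2 ⋆ v3 ⋆ v4

v1 ⋆ v2 ⋆ v3 ⋆ v4


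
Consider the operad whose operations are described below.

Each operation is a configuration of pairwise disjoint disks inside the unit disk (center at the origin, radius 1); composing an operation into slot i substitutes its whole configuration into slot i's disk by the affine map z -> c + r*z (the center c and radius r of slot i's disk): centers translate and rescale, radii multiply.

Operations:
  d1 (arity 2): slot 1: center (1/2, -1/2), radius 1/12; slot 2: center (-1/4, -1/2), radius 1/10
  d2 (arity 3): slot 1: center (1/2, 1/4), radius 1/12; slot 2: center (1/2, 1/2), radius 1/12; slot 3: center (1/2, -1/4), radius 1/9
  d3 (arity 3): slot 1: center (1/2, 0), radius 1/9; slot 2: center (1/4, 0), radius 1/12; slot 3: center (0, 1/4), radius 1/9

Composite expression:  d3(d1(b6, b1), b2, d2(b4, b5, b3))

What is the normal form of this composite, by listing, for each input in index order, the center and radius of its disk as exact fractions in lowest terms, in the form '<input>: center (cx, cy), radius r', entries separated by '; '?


Each b-disk chains the slot maps above it in d3; radii multiply.
input b6: composing its 2 substitution steps yields center (5/9, -1/18), radius 1/108
input b1: composing its 2 substitution steps yields center (17/36, -1/18), radius 1/90
input b2: composing its 1 substitution step yields center (1/4, 0), radius 1/12
input b4: composing its 2 substitution steps yields center (1/18, 5/18), radius 1/108
input b5: composing its 2 substitution steps yields center (1/18, 11/36), radius 1/108
input b3: composing its 2 substitution steps yields center (1/18, 2/9), radius 1/81

b1: center (17/36, -1/18), radius 1/90; b2: center (1/4, 0), radius 1/12; b3: center (1/18, 2/9), radius 1/81; b4: center (1/18, 5/18), radius 1/108; b5: center (1/18, 11/36), radius 1/108; b6: center (5/9, -1/18), radius 1/108


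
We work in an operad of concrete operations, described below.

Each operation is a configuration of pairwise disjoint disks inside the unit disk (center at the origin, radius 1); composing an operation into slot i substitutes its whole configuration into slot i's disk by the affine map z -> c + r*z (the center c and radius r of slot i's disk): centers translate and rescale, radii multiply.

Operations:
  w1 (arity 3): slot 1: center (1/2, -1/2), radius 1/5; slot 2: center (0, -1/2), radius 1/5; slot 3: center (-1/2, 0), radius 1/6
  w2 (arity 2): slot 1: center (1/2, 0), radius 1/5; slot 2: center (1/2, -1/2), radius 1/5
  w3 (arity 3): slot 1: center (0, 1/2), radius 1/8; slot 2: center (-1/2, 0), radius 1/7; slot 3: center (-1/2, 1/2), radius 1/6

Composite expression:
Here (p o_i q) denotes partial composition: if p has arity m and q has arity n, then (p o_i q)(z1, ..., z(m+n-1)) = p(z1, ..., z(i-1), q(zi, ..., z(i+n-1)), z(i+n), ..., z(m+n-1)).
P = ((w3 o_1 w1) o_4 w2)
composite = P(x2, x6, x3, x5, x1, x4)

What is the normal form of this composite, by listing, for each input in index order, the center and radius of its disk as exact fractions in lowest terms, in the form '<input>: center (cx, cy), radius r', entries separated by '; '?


x1: center (-3/7, -1/14), radius 1/35; x2: center (1/16, 7/16), radius 1/40; x3: center (-1/16, 1/2), radius 1/48; x4: center (-1/2, 1/2), radius 1/6; x5: center (-3/7, 0), radius 1/35; x6: center (0, 7/16), radius 1/40

Nesting under w3 composes maps z -> c + r*z down each x-path.
input x2: applying the 2 nested substitutions gives center (1/16, 7/16), radius 1/40
input x6: applying the 2 nested substitutions gives center (0, 7/16), radius 1/40
input x3: applying the 2 nested substitutions gives center (-1/16, 1/2), radius 1/48
input x5: applying the 2 nested substitutions gives center (-3/7, 0), radius 1/35
input x1: applying the 2 nested substitutions gives center (-3/7, -1/14), radius 1/35
input x4: applying the 1 nested substitution gives center (-1/2, 1/2), radius 1/6


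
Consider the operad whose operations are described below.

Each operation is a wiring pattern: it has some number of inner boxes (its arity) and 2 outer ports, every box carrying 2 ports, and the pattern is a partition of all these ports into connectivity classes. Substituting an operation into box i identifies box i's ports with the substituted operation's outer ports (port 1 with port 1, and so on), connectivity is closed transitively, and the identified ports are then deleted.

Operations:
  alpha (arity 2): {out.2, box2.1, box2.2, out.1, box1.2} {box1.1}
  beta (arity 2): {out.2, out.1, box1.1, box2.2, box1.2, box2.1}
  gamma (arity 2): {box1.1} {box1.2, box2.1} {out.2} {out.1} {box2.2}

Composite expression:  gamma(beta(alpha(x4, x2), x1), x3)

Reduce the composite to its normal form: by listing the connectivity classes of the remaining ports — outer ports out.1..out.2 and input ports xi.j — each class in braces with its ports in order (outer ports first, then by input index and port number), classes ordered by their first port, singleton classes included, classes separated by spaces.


{out.1} {out.2} {x1.1, x1.2, x2.1, x2.2, x3.1, x4.2} {x3.2} {x4.1}

Two ports join when wires chain via gamma-identified ports.
alpha over (x4, x2) gives {out.1, out.2, x2.1, x2.2, x4.2} {x4.1}, out.j being that stage's outer ports
beta over (x4, x2, x1) gives {out.1, out.2, x1.1, x1.2, x2.1, x2.2, x4.2} {x4.1}, out.j being that stage's outer ports
gamma over (x4, x2, x1, x3) gives {out.1} {out.2} {x1.1, x1.2, x2.1, x2.2, x3.1, x4.2} {x3.2} {x4.1}, out.j being that stage's outer ports


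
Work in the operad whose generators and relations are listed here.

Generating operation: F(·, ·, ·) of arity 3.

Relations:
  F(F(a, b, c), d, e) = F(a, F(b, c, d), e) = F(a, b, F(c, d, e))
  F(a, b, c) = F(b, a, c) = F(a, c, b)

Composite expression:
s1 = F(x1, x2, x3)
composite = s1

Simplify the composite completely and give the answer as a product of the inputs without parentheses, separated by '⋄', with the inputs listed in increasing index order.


Shape and order are irrelevant to F; the x-input set decides.
F(x1, x2, x3) collapses to x1 ⋄ x2 ⋄ x3
the factors in increasing index order: x1 ⋄ x2 ⋄ x3

x1 ⋄ x2 ⋄ x3


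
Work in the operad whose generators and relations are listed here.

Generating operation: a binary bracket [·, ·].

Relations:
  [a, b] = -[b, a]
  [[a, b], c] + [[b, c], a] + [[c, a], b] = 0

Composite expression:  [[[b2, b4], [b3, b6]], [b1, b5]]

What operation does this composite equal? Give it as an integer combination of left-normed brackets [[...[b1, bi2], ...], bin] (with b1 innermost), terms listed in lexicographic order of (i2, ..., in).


-[[[[[b1, b5], b2], b4], b3], b6] + [[[[[b1, b5], b2], b4], b6], b3] + [[[[[b1, b5], b3], b6], b2], b4] - [[[[[b1, b5], b3], b6], b4], b2] + [[[[[b1, b5], b4], b2], b3], b6] - [[[[[b1, b5], b4], b2], b6], b3] - [[[[[b1, b5], b6], b3], b2], b4] + [[[[[b1, b5], b6], b3], b4], b2]

In the tensor algebra, words opening b1 carry the b1-anchored form.
Composite bracket: [[[b2, b4], [b3, b6]], [b1, b5]]
The bracket unfolds into 32 signed words via [a, b] = ab - ba (2^5 = 32).
Keep just the words that open with b1:
  b1b5b2b4b3b6 (sign -1) contributes -[[[[[b1, b5], b2], b4], b3], b6]
  b1b5b2b4b6b3 (sign +1) contributes +[[[[[b1, b5], b2], b4], b6], b3]
  b1b5b3b6b2b4 (sign +1) contributes +[[[[[b1, b5], b3], b6], b2], b4]
  b1b5b3b6b4b2 (sign -1) contributes -[[[[[b1, b5], b3], b6], b4], b2]
  b1b5b4b2b3b6 (sign +1) contributes +[[[[[b1, b5], b4], b2], b3], b6]
  b1b5b4b2b6b3 (sign -1) contributes -[[[[[b1, b5], b4], b2], b6], b3]
  b1b5b6b3b2b4 (sign -1) contributes -[[[[[b1, b5], b6], b3], b2], b4]
  b1b5b6b3b4b2 (sign +1) contributes +[[[[[b1, b5], b6], b3], b4], b2]
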